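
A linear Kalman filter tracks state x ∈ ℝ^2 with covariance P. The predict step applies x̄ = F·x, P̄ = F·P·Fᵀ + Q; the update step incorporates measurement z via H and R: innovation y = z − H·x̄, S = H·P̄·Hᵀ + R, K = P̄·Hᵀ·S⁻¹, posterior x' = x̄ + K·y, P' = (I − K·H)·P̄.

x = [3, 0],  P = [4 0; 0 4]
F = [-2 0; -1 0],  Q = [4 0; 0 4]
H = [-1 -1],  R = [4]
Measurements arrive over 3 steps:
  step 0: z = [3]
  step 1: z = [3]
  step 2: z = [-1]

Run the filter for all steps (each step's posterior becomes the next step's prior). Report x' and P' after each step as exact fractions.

step 0: x̄ = F·x = [-6, -3]
step 0: P̄ = F·P·Fᵀ + Q = [20 8; 8 8]
step 0: y = z − H·x̄ = [-6]
step 0: S = H·P̄·Hᵀ + R = [48]
step 0: K = P̄·Hᵀ·S⁻¹ = [-7/12; -1/3]
step 0: x' = x̄ + K·y = [-5/2, -1]
step 0: P' = (I − K·H)·P̄ = [11/3 -4/3; -4/3 8/3]
step 1: x̄ = F·x = [5, 5/2]
step 1: P̄ = F·P·Fᵀ + Q = [56/3 22/3; 22/3 23/3]
step 1: y = z − H·x̄ = [21/2]
step 1: S = H·P̄·Hᵀ + R = [45]
step 1: K = P̄·Hᵀ·S⁻¹ = [-26/45; -1/3]
step 1: x' = x̄ + K·y = [-16/15, -1]
step 1: P' = (I − K·H)·P̄ = [164/45 -4/3; -4/3 8/3]
step 2: x̄ = F·x = [32/15, 16/15]
step 2: P̄ = F·P·Fᵀ + Q = [836/45 328/45; 328/45 344/45]
step 2: y = z − H·x̄ = [11/5]
step 2: S = H·P̄·Hᵀ + R = [224/5]
step 2: K = P̄·Hᵀ·S⁻¹ = [-97/168; -1/3]
step 2: x' = x̄ + K·y = [145/168, 1/3]
step 2: P' = (I − K·H)·P̄ = [51/14 -4/3; -4/3 8/3]

step 0: x' = [-5/2, -1], P' = [11/3 -4/3; -4/3 8/3]
step 1: x' = [-16/15, -1], P' = [164/45 -4/3; -4/3 8/3]
step 2: x' = [145/168, 1/3], P' = [51/14 -4/3; -4/3 8/3]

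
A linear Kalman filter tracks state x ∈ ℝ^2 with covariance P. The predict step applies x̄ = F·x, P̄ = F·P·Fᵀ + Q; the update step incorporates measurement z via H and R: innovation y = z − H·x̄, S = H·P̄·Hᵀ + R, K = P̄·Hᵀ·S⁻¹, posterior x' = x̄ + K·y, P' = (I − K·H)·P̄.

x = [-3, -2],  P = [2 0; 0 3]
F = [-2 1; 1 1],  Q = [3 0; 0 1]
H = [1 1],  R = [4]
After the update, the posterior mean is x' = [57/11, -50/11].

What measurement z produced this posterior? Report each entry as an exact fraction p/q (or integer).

z = [1]

x̄ = F·x = [4, -5]
P̄ = F·P·Fᵀ + Q = [14 -1; -1 6]
S = H·P̄·Hᵀ + R = [22]
K = P̄·Hᵀ·S⁻¹ = [13/22; 5/22]
x' − x̄ = [13/11, 5/11] = K·y
y = (KᵀK)⁻¹·Kᵀ·(x' − x̄) = [2]
z = y + H·x̄ = [2] + [-1] = [1]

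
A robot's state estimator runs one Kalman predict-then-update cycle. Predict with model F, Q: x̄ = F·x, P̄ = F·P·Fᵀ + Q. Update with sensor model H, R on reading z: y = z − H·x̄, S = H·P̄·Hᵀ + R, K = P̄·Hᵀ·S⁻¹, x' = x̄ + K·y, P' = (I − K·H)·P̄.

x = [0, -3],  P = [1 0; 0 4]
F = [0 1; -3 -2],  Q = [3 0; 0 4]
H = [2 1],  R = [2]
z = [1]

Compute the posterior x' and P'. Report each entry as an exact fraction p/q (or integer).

x̄ = F·x = [-3, 6]
P̄ = F·P·Fᵀ + Q = [7 -8; -8 29]
y = z − H·x̄ = [1]
S = H·P̄·Hᵀ + R = [27]
K = P̄·Hᵀ·S⁻¹ = [2/9; 13/27]
x' = x̄ + K·y = [-25/9, 175/27]
P' = (I − K·H)·P̄ = [17/3 -98/9; -98/9 614/27]

x' = [-25/9, 175/27]
P' = [17/3 -98/9; -98/9 614/27]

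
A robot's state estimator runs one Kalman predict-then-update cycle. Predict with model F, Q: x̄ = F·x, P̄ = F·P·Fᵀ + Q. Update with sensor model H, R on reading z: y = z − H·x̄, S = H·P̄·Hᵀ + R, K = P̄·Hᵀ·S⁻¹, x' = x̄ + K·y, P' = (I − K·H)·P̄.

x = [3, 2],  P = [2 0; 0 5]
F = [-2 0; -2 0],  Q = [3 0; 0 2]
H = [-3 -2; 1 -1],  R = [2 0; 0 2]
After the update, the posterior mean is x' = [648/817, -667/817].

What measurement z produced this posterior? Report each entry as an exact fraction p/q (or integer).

z = [-1, 2]

x̄ = F·x = [-6, -6]
P̄ = F·P·Fᵀ + Q = [11 8; 8 10]
S = H·P̄·Hᵀ + R = [237 -5; -5 7]
K = P̄·Hᵀ·S⁻¹ = [-164/817 233/817; -159/817 -347/817]
x' − x̄ = [5550/817, 4235/817] = K·y
y = (KᵀK)⁻¹·Kᵀ·(x' − x̄) = [-31, 2]
z = y + H·x̄ = [-31, 2] + [30, 0] = [-1, 2]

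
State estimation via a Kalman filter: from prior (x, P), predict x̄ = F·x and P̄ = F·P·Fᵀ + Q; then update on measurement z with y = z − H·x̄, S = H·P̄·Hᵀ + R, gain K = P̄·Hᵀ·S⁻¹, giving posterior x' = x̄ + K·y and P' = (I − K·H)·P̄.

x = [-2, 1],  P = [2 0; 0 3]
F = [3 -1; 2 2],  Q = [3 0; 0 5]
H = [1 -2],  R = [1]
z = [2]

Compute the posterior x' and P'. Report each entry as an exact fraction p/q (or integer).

x̄ = F·x = [-7, -2]
P̄ = F·P·Fᵀ + Q = [24 6; 6 25]
y = z − H·x̄ = [5]
S = H·P̄·Hᵀ + R = [101]
K = P̄·Hᵀ·S⁻¹ = [12/101; -44/101]
x' = x̄ + K·y = [-647/101, -422/101]
P' = (I − K·H)·P̄ = [2280/101 1134/101; 1134/101 589/101]

x' = [-647/101, -422/101]
P' = [2280/101 1134/101; 1134/101 589/101]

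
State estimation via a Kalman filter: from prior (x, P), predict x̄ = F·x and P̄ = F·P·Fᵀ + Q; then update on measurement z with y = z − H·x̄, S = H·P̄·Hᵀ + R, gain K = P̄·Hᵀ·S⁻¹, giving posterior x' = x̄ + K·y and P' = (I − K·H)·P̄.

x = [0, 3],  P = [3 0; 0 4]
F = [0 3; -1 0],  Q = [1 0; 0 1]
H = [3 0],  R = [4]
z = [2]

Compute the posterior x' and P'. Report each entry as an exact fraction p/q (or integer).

x̄ = F·x = [9, 0]
P̄ = F·P·Fᵀ + Q = [37 0; 0 4]
y = z − H·x̄ = [-25]
S = H·P̄·Hᵀ + R = [337]
K = P̄·Hᵀ·S⁻¹ = [111/337; 0]
x' = x̄ + K·y = [258/337, 0]
P' = (I − K·H)·P̄ = [148/337 0; 0 4]

x' = [258/337, 0]
P' = [148/337 0; 0 4]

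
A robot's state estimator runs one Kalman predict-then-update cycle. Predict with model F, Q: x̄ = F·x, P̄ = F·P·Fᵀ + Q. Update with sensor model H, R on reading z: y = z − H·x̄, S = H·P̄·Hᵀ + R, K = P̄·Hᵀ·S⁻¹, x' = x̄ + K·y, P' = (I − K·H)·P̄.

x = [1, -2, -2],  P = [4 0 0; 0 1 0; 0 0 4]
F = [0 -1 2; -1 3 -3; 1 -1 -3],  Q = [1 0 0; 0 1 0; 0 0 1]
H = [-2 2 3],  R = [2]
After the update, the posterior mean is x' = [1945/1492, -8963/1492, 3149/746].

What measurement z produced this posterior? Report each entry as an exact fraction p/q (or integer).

z = [-2]

x̄ = F·x = [-2, -1, 9]
P̄ = F·P·Fᵀ + Q = [18 -27 -23; -27 50 29; -23 29 42]
S = H·P̄·Hᵀ + R = [1492]
K = P̄·Hᵀ·S⁻¹ = [-159/1492; 241/1492; 115/746]
x' − x̄ = [4929/1492, -7471/1492, -3565/746] = K·y
y = (KᵀK)⁻¹·Kᵀ·(x' − x̄) = [-31]
z = y + H·x̄ = [-31] + [29] = [-2]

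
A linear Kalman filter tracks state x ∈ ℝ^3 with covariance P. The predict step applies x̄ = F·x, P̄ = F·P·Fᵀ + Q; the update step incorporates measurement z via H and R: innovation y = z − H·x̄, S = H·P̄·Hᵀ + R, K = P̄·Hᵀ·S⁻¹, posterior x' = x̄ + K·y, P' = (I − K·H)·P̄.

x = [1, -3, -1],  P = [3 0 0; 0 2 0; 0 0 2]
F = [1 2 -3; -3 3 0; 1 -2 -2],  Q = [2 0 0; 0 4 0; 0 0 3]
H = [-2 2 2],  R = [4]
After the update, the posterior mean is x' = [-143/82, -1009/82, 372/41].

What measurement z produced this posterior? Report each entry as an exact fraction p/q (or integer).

x̄ = F·x = [-2, -12, 9]
P̄ = F·P·Fᵀ + Q = [31 3 7; 3 49 -21; 7 -21 22]
S = H·P̄·Hᵀ + R = [164]
K = P̄·Hᵀ·S⁻¹ = [-21/82; 25/82; -3/41]
x' − x̄ = [21/82, -25/82, 3/41] = K·y
y = (KᵀK)⁻¹·Kᵀ·(x' − x̄) = [-1]
z = y + H·x̄ = [-1] + [-2] = [-3]

z = [-3]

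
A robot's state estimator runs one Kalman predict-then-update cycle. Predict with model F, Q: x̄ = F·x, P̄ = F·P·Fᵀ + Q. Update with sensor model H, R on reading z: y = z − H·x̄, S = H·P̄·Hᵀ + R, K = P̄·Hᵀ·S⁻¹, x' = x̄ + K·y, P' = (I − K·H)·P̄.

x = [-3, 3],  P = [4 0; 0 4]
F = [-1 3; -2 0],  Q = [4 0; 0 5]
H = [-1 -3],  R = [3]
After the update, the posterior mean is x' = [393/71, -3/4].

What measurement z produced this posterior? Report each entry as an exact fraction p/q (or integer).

x̄ = F·x = [12, 6]
P̄ = F·P·Fᵀ + Q = [44 8; 8 21]
S = H·P̄·Hᵀ + R = [284]
K = P̄·Hᵀ·S⁻¹ = [-17/71; -1/4]
x' − x̄ = [-459/71, -27/4] = K·y
y = (KᵀK)⁻¹·Kᵀ·(x' − x̄) = [27]
z = y + H·x̄ = [27] + [-30] = [-3]

z = [-3]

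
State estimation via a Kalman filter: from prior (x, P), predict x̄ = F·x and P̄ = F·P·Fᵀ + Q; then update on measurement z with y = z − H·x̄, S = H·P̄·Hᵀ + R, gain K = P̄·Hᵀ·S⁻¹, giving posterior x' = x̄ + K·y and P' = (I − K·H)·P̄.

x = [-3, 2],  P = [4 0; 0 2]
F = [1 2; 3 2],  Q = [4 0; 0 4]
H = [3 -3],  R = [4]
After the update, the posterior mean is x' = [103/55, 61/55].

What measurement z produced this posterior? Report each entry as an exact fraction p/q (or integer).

x̄ = F·x = [1, -5]
P̄ = F·P·Fᵀ + Q = [16 20; 20 48]
S = H·P̄·Hᵀ + R = [220]
K = P̄·Hᵀ·S⁻¹ = [-3/55; -21/55]
x' − x̄ = [48/55, 336/55] = K·y
y = (KᵀK)⁻¹·Kᵀ·(x' − x̄) = [-16]
z = y + H·x̄ = [-16] + [18] = [2]

z = [2]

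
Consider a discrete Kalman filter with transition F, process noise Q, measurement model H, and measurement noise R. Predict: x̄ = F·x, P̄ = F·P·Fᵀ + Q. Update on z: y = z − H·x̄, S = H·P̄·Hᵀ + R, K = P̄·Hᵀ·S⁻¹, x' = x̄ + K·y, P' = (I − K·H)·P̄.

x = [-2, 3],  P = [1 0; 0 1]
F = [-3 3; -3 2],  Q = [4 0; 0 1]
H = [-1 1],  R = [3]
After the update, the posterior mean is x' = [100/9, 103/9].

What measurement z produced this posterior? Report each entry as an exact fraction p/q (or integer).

z = [2]

x̄ = F·x = [15, 12]
P̄ = F·P·Fᵀ + Q = [22 15; 15 14]
S = H·P̄·Hᵀ + R = [9]
K = P̄·Hᵀ·S⁻¹ = [-7/9; -1/9]
x' − x̄ = [-35/9, -5/9] = K·y
y = (KᵀK)⁻¹·Kᵀ·(x' − x̄) = [5]
z = y + H·x̄ = [5] + [-3] = [2]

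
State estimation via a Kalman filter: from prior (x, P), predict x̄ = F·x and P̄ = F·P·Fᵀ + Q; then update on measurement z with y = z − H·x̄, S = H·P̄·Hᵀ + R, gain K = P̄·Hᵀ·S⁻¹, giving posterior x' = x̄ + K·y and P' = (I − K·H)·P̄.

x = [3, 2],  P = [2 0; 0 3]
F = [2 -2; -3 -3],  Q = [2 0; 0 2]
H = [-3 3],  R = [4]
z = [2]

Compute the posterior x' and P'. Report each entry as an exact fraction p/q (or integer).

x' = [-1510/517, -1236/517]
P' = [9070/517 9006/517; 9006/517 9170/517]

x̄ = F·x = [2, -15]
P̄ = F·P·Fᵀ + Q = [22 6; 6 47]
y = z − H·x̄ = [53]
S = H·P̄·Hᵀ + R = [517]
K = P̄·Hᵀ·S⁻¹ = [-48/517; 123/517]
x' = x̄ + K·y = [-1510/517, -1236/517]
P' = (I − K·H)·P̄ = [9070/517 9006/517; 9006/517 9170/517]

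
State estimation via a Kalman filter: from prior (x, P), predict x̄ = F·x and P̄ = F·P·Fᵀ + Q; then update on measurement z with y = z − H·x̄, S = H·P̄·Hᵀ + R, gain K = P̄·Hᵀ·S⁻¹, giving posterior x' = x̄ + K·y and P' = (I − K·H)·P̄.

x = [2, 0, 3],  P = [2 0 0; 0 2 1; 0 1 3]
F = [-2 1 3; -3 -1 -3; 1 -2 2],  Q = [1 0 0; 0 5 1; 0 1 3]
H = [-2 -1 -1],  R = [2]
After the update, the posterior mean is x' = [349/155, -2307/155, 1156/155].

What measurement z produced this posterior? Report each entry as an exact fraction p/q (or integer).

z = [3]

x̄ = F·x = [5, -15, 8]
P̄ = F·P·Fᵀ + Q = [44 -23 6; -23 58 -15; 6 -15 17]
S = H·P̄·Hᵀ + R = [155]
K = P̄·Hᵀ·S⁻¹ = [-71/155; 3/155; -14/155]
x' − x̄ = [-426/155, 18/155, -84/155] = K·y
y = (KᵀK)⁻¹·Kᵀ·(x' − x̄) = [6]
z = y + H·x̄ = [6] + [-3] = [3]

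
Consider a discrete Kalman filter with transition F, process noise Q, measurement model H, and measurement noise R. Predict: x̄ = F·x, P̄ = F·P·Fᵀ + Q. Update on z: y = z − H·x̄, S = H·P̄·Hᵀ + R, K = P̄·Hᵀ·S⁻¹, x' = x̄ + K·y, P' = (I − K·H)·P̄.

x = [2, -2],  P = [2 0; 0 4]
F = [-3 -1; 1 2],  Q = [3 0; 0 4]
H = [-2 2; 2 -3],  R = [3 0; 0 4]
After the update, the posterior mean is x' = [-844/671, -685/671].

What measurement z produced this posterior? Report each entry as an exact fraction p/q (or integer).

z = [-1, -1]

x̄ = F·x = [-4, -2]
P̄ = F·P·Fᵀ + Q = [25 -14; -14 22]
S = H·P̄·Hᵀ + R = [303 -372; -372 470]
K = P̄·Hᵀ·S⁻¹ = [-406/671 -190/671; -188/671 -283/671]
x' − x̄ = [1840/671, 657/671] = K·y
y = (KᵀK)⁻¹·Kᵀ·(x' − x̄) = [-5, 1]
z = y + H·x̄ = [-5, 1] + [4, -2] = [-1, -1]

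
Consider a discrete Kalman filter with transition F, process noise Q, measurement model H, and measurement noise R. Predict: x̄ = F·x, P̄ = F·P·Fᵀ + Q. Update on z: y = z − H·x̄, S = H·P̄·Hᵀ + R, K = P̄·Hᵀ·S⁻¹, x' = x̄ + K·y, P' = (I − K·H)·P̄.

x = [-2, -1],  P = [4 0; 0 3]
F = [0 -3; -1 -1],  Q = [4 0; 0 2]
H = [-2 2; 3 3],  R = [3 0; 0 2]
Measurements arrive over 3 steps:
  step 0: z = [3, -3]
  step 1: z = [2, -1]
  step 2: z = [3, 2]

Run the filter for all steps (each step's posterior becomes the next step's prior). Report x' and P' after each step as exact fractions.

step 0: x' = [-1911/1513, 897/3026], P' = [1779/7565 -927/7565; -927/7565 1746/7565]
step 1: x' = [-24083171/33847602, 13617613/33847602], P' = [3821519/16923801 -1910053/16923801; -1910053/16923801 3646481/16923801]
step 2: x' = [-14978820854/36966643741, 37875685057/36966643741], P' = [8341200118/36966643741 -4169437424/36966643741; -4169437424/36966643741 7963091896/36966643741]

step 0: x̄ = F·x = [3, 3]
step 0: P̄ = F·P·Fᵀ + Q = [31 9; 9 9]
step 0: y = z − H·x̄ = [3, -21]
step 0: S = H·P̄·Hᵀ + R = [91 -132; -132 524]
step 0: K = P̄·Hᵀ·S⁻¹ = [-1804/7565 1278/7565; 1782/7565 2457/15130]
step 0: x' = x̄ + K·y = [-1911/1513, 897/3026]
step 0: P' = (I − K·H)·P̄ = [1779/7565 -927/7565; -927/7565 1746/7565]
step 1: x̄ = F·x = [-2691/3026, 2925/3026]
step 1: P̄ = F·P·Fᵀ + Q = [45974/7565 2457/7565; 2457/7565 16801/7565]
step 1: y = z − H·x̄ = [-2590/1513, -1864/1513]
step 1: S = H·P̄·Hᵀ + R = [254139/7565 -175038/7565; -175038/7565 624331/7565]
step 1: K = P̄·Hᵀ·S⁻¹ = [-3821048/16923801 955733/5641267; 3704356/16923801 868214/5641267]
step 1: x' = x̄ + K·y = [-24083171/33847602, 13617613/33847602]
step 1: P' = (I − K·H)·P̄ = [3821519/16923801 -1910053/16923801; -1910053/16923801 3646481/16923801]
step 2: x̄ = F·x = [-13617613/11282534, 5232779/16923801]
step 2: P̄ = F·P·Fᵀ + Q = [33504511/5641267 1736428/5641267; 1736428/5641267 37495496/16923801]
step 2: y = z − H·x̄ = [-546994/16923801, 52952349/11282534]
step 2: S = H·P̄·Hᵀ + R = [561133247/16923801 -126036074/5641267; -126036074/5641267 456565325/5641267]
step 2: K = P̄·Hᵀ·S⁻¹ = [-8340425028/36966643741 6257644041/36966643741; 8088352880/36966643741 5690481708/36966643741]
step 2: x' = x̄ + K·y = [-14978820854/36966643741, 37875685057/36966643741]
step 2: P' = (I − K·H)·P̄ = [8341200118/36966643741 -4169437424/36966643741; -4169437424/36966643741 7963091896/36966643741]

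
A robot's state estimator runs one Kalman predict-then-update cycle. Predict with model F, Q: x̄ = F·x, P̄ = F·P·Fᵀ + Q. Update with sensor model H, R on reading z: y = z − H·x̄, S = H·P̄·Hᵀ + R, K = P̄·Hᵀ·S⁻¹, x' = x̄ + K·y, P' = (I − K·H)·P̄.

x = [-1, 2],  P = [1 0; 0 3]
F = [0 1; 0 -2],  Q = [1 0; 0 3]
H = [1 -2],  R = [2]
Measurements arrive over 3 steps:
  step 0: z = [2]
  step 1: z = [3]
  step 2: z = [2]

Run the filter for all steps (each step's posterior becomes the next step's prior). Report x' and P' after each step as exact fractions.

step 0: x' = [26/45, -4/5], P' = [52/45 2/5; 2/5 3/5]
step 1: x' = [2/15, -6/5], P' = [16/15 2/5; 2/5 3/5]
step 2: x' = [-2/15, -4/5], P' = [16/15 2/5; 2/5 3/5]

step 0: x̄ = F·x = [2, -4]
step 0: P̄ = F·P·Fᵀ + Q = [4 -6; -6 15]
step 0: y = z − H·x̄ = [-8]
step 0: S = H·P̄·Hᵀ + R = [90]
step 0: K = P̄·Hᵀ·S⁻¹ = [8/45; -2/5]
step 0: x' = x̄ + K·y = [26/45, -4/5]
step 0: P' = (I − K·H)·P̄ = [52/45 2/5; 2/5 3/5]
step 1: x̄ = F·x = [-4/5, 8/5]
step 1: P̄ = F·P·Fᵀ + Q = [8/5 -6/5; -6/5 27/5]
step 1: y = z − H·x̄ = [7]
step 1: S = H·P̄·Hᵀ + R = [30]
step 1: K = P̄·Hᵀ·S⁻¹ = [2/15; -2/5]
step 1: x' = x̄ + K·y = [2/15, -6/5]
step 1: P' = (I − K·H)·P̄ = [16/15 2/5; 2/5 3/5]
step 2: x̄ = F·x = [-6/5, 12/5]
step 2: P̄ = F·P·Fᵀ + Q = [8/5 -6/5; -6/5 27/5]
step 2: y = z − H·x̄ = [8]
step 2: S = H·P̄·Hᵀ + R = [30]
step 2: K = P̄·Hᵀ·S⁻¹ = [2/15; -2/5]
step 2: x' = x̄ + K·y = [-2/15, -4/5]
step 2: P' = (I − K·H)·P̄ = [16/15 2/5; 2/5 3/5]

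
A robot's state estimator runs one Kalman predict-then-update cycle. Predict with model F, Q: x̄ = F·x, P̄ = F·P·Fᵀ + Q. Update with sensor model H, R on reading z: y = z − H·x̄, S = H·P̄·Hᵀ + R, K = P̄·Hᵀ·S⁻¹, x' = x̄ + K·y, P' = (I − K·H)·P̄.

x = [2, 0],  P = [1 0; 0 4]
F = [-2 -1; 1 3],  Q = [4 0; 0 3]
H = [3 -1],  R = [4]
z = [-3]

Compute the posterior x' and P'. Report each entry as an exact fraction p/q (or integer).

x̄ = F·x = [-4, 2]
P̄ = F·P·Fᵀ + Q = [12 -14; -14 40]
y = z − H·x̄ = [11]
S = H·P̄·Hᵀ + R = [236]
K = P̄·Hᵀ·S⁻¹ = [25/118; -41/118]
x' = x̄ + K·y = [-197/118, -215/118]
P' = (I − K·H)·P̄ = [83/59 199/59; 199/59 679/59]

x' = [-197/118, -215/118]
P' = [83/59 199/59; 199/59 679/59]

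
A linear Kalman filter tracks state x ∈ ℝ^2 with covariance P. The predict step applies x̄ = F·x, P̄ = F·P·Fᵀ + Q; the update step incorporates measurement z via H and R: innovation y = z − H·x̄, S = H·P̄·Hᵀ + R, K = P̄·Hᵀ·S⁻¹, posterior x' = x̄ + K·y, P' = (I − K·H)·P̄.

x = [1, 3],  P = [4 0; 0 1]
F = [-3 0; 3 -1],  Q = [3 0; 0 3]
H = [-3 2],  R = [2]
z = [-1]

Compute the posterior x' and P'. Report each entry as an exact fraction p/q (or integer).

x̄ = F·x = [-3, 0]
P̄ = F·P·Fᵀ + Q = [39 -36; -36 40]
y = z − H·x̄ = [-10]
S = H·P̄·Hᵀ + R = [945]
K = P̄·Hᵀ·S⁻¹ = [-1/5; 188/945]
x' = x̄ + K·y = [-1, -376/189]
P' = (I − K·H)·P̄ = [6/5 8/5; 8/5 2456/945]

x' = [-1, -376/189]
P' = [6/5 8/5; 8/5 2456/945]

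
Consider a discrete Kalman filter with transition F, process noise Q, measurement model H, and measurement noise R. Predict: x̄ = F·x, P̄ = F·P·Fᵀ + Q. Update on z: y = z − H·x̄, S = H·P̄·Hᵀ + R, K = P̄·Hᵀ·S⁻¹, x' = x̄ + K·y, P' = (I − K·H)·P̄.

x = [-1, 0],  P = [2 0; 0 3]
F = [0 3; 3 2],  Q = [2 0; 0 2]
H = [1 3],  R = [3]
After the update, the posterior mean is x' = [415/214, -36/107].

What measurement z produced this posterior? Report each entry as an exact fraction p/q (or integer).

z = [1]

x̄ = F·x = [0, -3]
P̄ = F·P·Fᵀ + Q = [29 18; 18 32]
S = H·P̄·Hᵀ + R = [428]
K = P̄·Hᵀ·S⁻¹ = [83/428; 57/214]
x' − x̄ = [415/214, 285/107] = K·y
y = (KᵀK)⁻¹·Kᵀ·(x' − x̄) = [10]
z = y + H·x̄ = [10] + [-9] = [1]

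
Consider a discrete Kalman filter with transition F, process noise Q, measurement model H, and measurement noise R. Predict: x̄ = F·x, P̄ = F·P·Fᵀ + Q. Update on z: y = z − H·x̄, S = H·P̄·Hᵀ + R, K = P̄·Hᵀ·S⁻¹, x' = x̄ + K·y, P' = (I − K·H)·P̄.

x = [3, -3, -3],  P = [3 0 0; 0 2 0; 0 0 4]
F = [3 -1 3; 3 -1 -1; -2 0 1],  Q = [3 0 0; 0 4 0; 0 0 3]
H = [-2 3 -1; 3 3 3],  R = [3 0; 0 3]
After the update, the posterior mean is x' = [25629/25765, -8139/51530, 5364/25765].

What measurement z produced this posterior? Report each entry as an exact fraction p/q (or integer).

x̄ = F·x = [3, 15, -9]
P̄ = F·P·Fᵀ + Q = [68 17 -6; 17 37 -22; -6 -22 19]
S = H·P̄·Hᵀ + R = [531 -159; -159 921]
K = P̄·Hᵀ·S⁻¹ = [-5846/77295 18881/77295; 11827/51530 7413/51530; -11921/77295 -4324/77295]
x' − x̄ = [-51666/25765, -781089/51530, 237249/25765] = K·y
y = (KᵀK)⁻¹·Kᵀ·(x' − x̄) = [-51, -24]
z = y + H·x̄ = [-51, -24] + [48, 27] = [-3, 3]

z = [-3, 3]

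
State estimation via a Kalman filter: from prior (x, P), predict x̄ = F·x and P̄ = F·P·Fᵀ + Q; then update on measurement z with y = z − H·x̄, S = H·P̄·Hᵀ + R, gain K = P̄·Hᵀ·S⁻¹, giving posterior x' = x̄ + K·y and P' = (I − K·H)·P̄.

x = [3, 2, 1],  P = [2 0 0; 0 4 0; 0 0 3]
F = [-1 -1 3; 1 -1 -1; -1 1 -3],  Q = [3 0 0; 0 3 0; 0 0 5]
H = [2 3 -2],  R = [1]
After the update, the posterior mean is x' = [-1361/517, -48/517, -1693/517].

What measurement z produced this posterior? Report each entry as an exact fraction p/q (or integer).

z = [1]

x̄ = F·x = [-2, 0, -4]
P̄ = F·P·Fᵀ + Q = [36 -7 -29; -7 12 3; -29 3 38]
S = H·P̄·Hᵀ + R = [517]
K = P̄·Hᵀ·S⁻¹ = [109/517; 16/517; -125/517]
x' − x̄ = [-327/517, -48/517, 375/517] = K·y
y = (KᵀK)⁻¹·Kᵀ·(x' − x̄) = [-3]
z = y + H·x̄ = [-3] + [4] = [1]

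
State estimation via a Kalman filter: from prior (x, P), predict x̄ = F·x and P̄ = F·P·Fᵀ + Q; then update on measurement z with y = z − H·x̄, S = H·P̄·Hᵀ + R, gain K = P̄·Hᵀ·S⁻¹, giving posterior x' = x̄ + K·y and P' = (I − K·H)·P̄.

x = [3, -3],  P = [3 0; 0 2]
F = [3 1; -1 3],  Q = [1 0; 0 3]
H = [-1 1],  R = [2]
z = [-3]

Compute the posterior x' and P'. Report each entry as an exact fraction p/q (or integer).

x' = [-123/62, -339/62]
P' = [771/62 705/62; 705/62 759/62]

x̄ = F·x = [6, -12]
P̄ = F·P·Fᵀ + Q = [30 -3; -3 24]
y = z − H·x̄ = [15]
S = H·P̄·Hᵀ + R = [62]
K = P̄·Hᵀ·S⁻¹ = [-33/62; 27/62]
x' = x̄ + K·y = [-123/62, -339/62]
P' = (I − K·H)·P̄ = [771/62 705/62; 705/62 759/62]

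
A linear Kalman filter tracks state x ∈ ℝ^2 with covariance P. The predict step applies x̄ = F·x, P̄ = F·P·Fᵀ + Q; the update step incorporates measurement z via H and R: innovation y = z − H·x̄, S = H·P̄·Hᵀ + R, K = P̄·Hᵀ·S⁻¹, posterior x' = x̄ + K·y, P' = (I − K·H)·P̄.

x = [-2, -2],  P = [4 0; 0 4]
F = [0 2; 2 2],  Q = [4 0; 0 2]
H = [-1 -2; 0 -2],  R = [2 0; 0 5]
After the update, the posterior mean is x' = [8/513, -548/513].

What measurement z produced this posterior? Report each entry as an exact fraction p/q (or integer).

z = [2, 2]

x̄ = F·x = [-4, -8]
P̄ = F·P·Fᵀ + Q = [20 16; 16 34]
S = H·P̄·Hᵀ + R = [222 168; 168 141]
K = P̄·Hᵀ·S⁻¹ = [-326/513 272/513; -70/513 -164/513]
x' − x̄ = [2060/513, 3556/513] = K·y
y = (KᵀK)⁻¹·Kᵀ·(x' − x̄) = [-18, -14]
z = y + H·x̄ = [-18, -14] + [20, 16] = [2, 2]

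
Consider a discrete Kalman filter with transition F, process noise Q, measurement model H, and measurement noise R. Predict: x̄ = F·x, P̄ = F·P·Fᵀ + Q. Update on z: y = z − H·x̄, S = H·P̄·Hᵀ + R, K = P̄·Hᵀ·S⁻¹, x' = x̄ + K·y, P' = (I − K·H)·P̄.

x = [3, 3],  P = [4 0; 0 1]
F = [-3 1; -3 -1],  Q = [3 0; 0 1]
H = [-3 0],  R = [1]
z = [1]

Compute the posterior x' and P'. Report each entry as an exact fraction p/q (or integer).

x̄ = F·x = [-6, -12]
P̄ = F·P·Fᵀ + Q = [40 35; 35 38]
y = z − H·x̄ = [-17]
S = H·P̄·Hᵀ + R = [361]
K = P̄·Hᵀ·S⁻¹ = [-120/361; -105/361]
x' = x̄ + K·y = [-126/361, -2547/361]
P' = (I − K·H)·P̄ = [40/361 35/361; 35/361 2693/361]

x' = [-126/361, -2547/361]
P' = [40/361 35/361; 35/361 2693/361]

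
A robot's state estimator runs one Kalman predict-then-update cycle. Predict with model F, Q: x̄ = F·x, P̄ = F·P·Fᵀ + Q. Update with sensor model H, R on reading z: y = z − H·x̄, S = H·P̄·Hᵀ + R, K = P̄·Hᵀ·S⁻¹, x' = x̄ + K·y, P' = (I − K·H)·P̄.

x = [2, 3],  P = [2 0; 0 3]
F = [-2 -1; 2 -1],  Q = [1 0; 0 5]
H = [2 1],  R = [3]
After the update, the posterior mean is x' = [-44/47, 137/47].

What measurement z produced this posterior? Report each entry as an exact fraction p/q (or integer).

z = [2]

x̄ = F·x = [-7, 1]
P̄ = F·P·Fᵀ + Q = [12 -5; -5 16]
S = H·P̄·Hᵀ + R = [47]
K = P̄·Hᵀ·S⁻¹ = [19/47; 6/47]
x' − x̄ = [285/47, 90/47] = K·y
y = (KᵀK)⁻¹·Kᵀ·(x' − x̄) = [15]
z = y + H·x̄ = [15] + [-13] = [2]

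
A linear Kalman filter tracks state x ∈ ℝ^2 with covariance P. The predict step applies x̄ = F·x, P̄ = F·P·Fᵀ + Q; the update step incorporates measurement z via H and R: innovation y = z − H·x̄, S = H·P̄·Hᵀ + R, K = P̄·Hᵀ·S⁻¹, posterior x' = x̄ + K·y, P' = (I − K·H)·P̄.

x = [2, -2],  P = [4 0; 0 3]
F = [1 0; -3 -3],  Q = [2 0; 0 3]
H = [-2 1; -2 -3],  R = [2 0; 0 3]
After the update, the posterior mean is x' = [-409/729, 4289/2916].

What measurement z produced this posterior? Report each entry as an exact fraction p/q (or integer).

x̄ = F·x = [2, 0]
P̄ = F·P·Fᵀ + Q = [6 -12; -12 66]
S = H·P̄·Hᵀ + R = [140 -222; -222 477]
K = P̄·Hᵀ·S⁻¹ = [-85/243 -82/729; 239/972 -365/1458]
x' − x̄ = [-1867/729, 4289/2916] = K·y
y = (KᵀK)⁻¹·Kᵀ·(x' − x̄) = [7, 1]
z = y + H·x̄ = [7, 1] + [-4, -4] = [3, -3]

z = [3, -3]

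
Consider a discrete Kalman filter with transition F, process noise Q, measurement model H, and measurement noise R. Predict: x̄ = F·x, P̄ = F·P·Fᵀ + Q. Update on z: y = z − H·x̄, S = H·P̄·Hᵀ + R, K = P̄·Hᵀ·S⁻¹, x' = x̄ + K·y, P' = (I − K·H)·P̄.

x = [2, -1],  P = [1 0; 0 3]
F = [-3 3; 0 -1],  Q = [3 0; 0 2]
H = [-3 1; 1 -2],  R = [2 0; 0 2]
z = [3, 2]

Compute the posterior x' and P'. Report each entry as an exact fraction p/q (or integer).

x̄ = F·x = [-9, 1]
P̄ = F·P·Fᵀ + Q = [39 -9; -9 5]
y = z − H·x̄ = [-25, 13]
S = H·P̄·Hᵀ + R = [412 -190; -190 97]
K = P̄·Hᵀ·S⁻¹ = [-58/161 -19/161; -11/84 -19/42]
x' = x̄ + K·y = [-246/161, -45/28]
P' = (I − K·H)·P̄ = [54/161 2/7; 2/7 25/42]

x' = [-246/161, -45/28]
P' = [54/161 2/7; 2/7 25/42]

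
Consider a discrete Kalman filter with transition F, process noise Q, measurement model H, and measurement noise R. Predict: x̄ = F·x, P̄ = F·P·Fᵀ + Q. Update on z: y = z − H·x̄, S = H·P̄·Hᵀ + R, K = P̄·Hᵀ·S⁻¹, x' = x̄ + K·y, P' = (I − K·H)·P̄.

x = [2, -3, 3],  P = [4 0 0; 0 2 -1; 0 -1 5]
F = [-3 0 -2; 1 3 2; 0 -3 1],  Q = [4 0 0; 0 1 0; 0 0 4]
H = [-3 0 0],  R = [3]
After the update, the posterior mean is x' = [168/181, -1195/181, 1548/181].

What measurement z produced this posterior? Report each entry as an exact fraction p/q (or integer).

x̄ = F·x = [-12, -1, 12]
P̄ = F·P·Fᵀ + Q = [60 -26 -16; -26 31 -5; -16 -5 33]
S = H·P̄·Hᵀ + R = [543]
K = P̄·Hᵀ·S⁻¹ = [-60/181; 26/181; 16/181]
x' − x̄ = [2340/181, -1014/181, -624/181] = K·y
y = (KᵀK)⁻¹·Kᵀ·(x' − x̄) = [-39]
z = y + H·x̄ = [-39] + [36] = [-3]

z = [-3]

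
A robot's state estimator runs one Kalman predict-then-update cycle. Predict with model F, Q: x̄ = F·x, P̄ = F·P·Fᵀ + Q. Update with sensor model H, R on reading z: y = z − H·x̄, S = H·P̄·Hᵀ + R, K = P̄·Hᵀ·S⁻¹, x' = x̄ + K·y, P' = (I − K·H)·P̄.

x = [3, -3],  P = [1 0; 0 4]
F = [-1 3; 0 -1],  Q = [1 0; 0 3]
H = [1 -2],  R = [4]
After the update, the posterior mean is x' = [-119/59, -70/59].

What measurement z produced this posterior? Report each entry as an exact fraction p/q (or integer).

x̄ = F·x = [-12, 3]
P̄ = F·P·Fᵀ + Q = [38 -12; -12 7]
S = H·P̄·Hᵀ + R = [118]
K = P̄·Hᵀ·S⁻¹ = [31/59; -13/59]
x' − x̄ = [589/59, -247/59] = K·y
y = (KᵀK)⁻¹·Kᵀ·(x' − x̄) = [19]
z = y + H·x̄ = [19] + [-18] = [1]

z = [1]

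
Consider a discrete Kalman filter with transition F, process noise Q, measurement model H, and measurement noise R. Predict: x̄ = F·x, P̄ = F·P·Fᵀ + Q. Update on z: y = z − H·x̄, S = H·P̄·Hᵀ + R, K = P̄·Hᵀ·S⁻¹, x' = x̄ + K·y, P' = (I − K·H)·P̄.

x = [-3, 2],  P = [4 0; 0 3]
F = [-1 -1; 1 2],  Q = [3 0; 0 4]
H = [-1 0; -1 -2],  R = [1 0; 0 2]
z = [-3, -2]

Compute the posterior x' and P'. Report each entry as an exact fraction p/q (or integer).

x' = [661/236, -99/236]
P' = [105/118 -55/118; -55/118 85/118]

x̄ = F·x = [1, 1]
P̄ = F·P·Fᵀ + Q = [10 -10; -10 20]
y = z − H·x̄ = [-2, 1]
S = H·P̄·Hᵀ + R = [11 -10; -10 52]
K = P̄·Hᵀ·S⁻¹ = [-105/118 5/236; 55/118 -115/236]
x' = x̄ + K·y = [661/236, -99/236]
P' = (I − K·H)·P̄ = [105/118 -55/118; -55/118 85/118]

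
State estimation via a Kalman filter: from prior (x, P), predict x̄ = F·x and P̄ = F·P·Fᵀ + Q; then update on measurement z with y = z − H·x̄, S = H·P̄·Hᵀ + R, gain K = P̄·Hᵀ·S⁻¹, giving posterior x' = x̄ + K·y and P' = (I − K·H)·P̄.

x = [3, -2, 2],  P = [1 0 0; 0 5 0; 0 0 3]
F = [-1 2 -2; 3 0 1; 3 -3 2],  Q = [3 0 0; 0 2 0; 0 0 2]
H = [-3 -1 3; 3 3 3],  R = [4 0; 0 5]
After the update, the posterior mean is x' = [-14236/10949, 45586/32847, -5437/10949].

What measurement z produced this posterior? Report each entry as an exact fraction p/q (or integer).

x̄ = F·x = [-11, 11, 19]
P̄ = F·P·Fᵀ + Q = [36 -9 -45; -9 14 15; -45 15 68]
S = H·P̄·Hᵀ + R = [1620 444; 444 365]
K = P̄·Hᵀ·S⁻¹ = [-3413/21898 456/10949; -2735/197082 5954/32847; 1879/10949 1134/10949]
x' − x̄ = [106203/10949, -315731/32847, -213468/10949] = K·y
y = (KᵀK)⁻¹·Kᵀ·(x' − x̄) = [-78, -59]
z = y + H·x̄ = [-78, -59] + [79, 57] = [1, -2]

z = [1, -2]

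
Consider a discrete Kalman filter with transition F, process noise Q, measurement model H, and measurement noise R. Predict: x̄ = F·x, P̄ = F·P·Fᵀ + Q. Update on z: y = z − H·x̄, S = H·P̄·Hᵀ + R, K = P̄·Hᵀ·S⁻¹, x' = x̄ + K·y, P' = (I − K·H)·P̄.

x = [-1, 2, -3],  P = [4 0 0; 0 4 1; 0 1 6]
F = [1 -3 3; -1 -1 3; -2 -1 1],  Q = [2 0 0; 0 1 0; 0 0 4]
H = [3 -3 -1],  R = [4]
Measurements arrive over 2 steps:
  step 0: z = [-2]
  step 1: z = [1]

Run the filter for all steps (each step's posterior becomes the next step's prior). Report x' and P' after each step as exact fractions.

step 0: x' = [-5628/407, -4681/407, -1975/407], P' = [27122/407 23546/407 10456/407; 23546/407 20990/407 7856/407; 10456/407 7856/407 8032/407]
step 1: x' = [596252/310419, 20629/11497, -112408/310419], P' = [51049774/310419 1585766/11497 24808060/310419; 1585766/11497 1347992/11497 721702/11497; 24808060/310419 721702/11497 16840054/310419]

step 0: x̄ = F·x = [-16, -10, -3]
step 0: P̄ = F·P·Fᵀ + Q = [78 50 16; 50 57 26; 16 26 28]
step 0: y = z − H·x̄ = [13]
step 0: S = H·P̄·Hᵀ + R = [407]
step 0: K = P̄·Hᵀ·S⁻¹ = [68/407; -47/407; -58/407]
step 0: x' = x̄ + K·y = [-5628/407, -4681/407, -1975/407]
step 0: P' = (I − K·H)·P̄ = [27122/407 23546/407 10456/407; 23546/407 20990/407 7856/407; 10456/407 7856/407 8032/407]
step 1: x̄ = F·x = [2490/407, 4384/407, 13962/407]
step 1: P̄ = F·P·Fᵀ + Q = [69186/407 60956/407 51136/407; 60956/407 58027/407 65352/407; 51136/407 65352/407 175786/407]
step 1: y = z − H·x̄ = [20051/407]
step 1: S = H·P̄·Hᵀ + R = [310419/407]
step 1: K = P̄·Hᵀ·S⁻¹ = [-26446/310419; -2095/11497; -218434/310419]
step 1: x' = x̄ + K·y = [596252/310419, 20629/11497, -112408/310419]
step 1: P' = (I − K·H)·P̄ = [51049774/310419 1585766/11497 24808060/310419; 1585766/11497 1347992/11497 721702/11497; 24808060/310419 721702/11497 16840054/310419]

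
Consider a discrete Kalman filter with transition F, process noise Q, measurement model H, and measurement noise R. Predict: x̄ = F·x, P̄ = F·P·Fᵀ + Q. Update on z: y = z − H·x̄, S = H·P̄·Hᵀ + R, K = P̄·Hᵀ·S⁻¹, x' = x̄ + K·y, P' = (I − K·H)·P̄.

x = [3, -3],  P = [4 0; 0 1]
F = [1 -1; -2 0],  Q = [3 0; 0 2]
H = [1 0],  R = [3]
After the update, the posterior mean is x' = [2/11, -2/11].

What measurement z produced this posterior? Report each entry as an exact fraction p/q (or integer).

z = [-2]

x̄ = F·x = [6, -6]
P̄ = F·P·Fᵀ + Q = [8 -8; -8 18]
S = H·P̄·Hᵀ + R = [11]
K = P̄·Hᵀ·S⁻¹ = [8/11; -8/11]
x' − x̄ = [-64/11, 64/11] = K·y
y = (KᵀK)⁻¹·Kᵀ·(x' − x̄) = [-8]
z = y + H·x̄ = [-8] + [6] = [-2]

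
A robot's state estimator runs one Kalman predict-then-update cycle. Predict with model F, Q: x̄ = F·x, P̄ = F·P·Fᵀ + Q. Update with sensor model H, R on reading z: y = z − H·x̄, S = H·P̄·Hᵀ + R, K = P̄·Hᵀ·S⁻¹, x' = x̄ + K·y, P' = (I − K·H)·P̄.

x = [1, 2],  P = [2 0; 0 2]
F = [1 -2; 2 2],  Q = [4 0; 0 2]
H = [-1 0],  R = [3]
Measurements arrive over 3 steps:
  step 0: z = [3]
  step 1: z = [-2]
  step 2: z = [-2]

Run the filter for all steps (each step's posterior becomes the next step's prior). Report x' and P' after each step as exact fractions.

step 0: x̄ = F·x = [-3, 6]
step 0: P̄ = F·P·Fᵀ + Q = [14 -4; -4 18]
step 0: y = z − H·x̄ = [0]
step 0: S = H·P̄·Hᵀ + R = [17]
step 0: K = P̄·Hᵀ·S⁻¹ = [-14/17; 4/17]
step 0: x' = x̄ + K·y = [-3, 6]
step 0: P' = (I − K·H)·P̄ = [42/17 -12/17; -12/17 290/17]
step 1: x̄ = F·x = [-15, 6]
step 1: P̄ = F·P·Fᵀ + Q = [1318/17 -1052/17; -1052/17 1266/17]
step 1: y = z − H·x̄ = [-17]
step 1: S = H·P̄·Hᵀ + R = [1369/17]
step 1: K = P̄·Hᵀ·S⁻¹ = [-1318/1369; 1052/1369]
step 1: x' = x̄ + K·y = [1871/1369, -9670/1369]
step 1: P' = (I − K·H)·P̄ = [3954/1369 -3156/1369; -3156/1369 36850/1369]
step 2: x̄ = F·x = [21211/1369, -15598/1369]
step 2: P̄ = F·P·Fᵀ + Q = [169454/1369 -133180/1369; -133180/1369 140706/1369]
step 2: y = z − H·x̄ = [18473/1369]
step 2: S = H·P̄·Hᵀ + R = [173561/1369]
step 2: K = P̄·Hᵀ·S⁻¹ = [-169454/173561; 133180/173561]
step 2: x' = x̄ + K·y = [402541/173561, -180402/173561]
step 2: P' = (I − K·H)·P̄ = [508362/173561 -399540/173561; -399540/173561 4882514/173561]

step 0: x' = [-3, 6], P' = [42/17 -12/17; -12/17 290/17]
step 1: x' = [1871/1369, -9670/1369], P' = [3954/1369 -3156/1369; -3156/1369 36850/1369]
step 2: x' = [402541/173561, -180402/173561], P' = [508362/173561 -399540/173561; -399540/173561 4882514/173561]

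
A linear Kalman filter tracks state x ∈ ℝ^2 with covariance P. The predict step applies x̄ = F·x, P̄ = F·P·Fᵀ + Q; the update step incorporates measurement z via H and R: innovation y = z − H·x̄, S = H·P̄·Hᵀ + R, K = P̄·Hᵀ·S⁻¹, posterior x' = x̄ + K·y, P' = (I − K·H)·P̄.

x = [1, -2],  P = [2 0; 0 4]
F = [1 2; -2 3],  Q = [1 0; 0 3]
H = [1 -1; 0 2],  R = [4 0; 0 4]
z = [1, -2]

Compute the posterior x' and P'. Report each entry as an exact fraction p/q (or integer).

x̄ = F·x = [-3, -8]
P̄ = F·P·Fᵀ + Q = [19 20; 20 47]
y = z − H·x̄ = [-4, 14]
S = H·P̄·Hᵀ + R = [30 -54; -54 192]
K = P̄·Hᵀ·S⁻¹ = [164/237 191/474; -3/79 227/474]
x' = x̄ + K·y = [-10/79, -271/237]
P' = (I − K·H)·P̄ = [847/237 191/237; 191/237 227/237]

x' = [-10/79, -271/237]
P' = [847/237 191/237; 191/237 227/237]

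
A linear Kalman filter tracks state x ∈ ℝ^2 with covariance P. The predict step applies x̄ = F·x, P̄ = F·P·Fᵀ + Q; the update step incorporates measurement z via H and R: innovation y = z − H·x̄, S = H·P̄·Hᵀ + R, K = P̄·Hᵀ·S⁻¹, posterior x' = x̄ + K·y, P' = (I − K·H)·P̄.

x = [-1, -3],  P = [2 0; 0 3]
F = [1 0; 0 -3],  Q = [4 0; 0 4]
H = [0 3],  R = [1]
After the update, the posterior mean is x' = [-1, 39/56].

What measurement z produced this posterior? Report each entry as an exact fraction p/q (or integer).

z = [2]

x̄ = F·x = [-1, 9]
P̄ = F·P·Fᵀ + Q = [6 0; 0 31]
S = H·P̄·Hᵀ + R = [280]
K = P̄·Hᵀ·S⁻¹ = [0; 93/280]
x' − x̄ = [0, -465/56] = K·y
y = (KᵀK)⁻¹·Kᵀ·(x' − x̄) = [-25]
z = y + H·x̄ = [-25] + [27] = [2]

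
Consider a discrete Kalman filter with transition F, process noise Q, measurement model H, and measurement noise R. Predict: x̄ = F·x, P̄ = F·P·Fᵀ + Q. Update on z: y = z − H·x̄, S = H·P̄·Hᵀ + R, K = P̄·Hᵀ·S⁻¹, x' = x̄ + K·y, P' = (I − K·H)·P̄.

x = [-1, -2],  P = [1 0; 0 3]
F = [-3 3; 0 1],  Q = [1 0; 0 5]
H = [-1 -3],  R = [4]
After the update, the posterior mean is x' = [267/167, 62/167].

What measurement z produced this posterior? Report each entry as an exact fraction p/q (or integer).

x̄ = F·x = [-3, -2]
P̄ = F·P·Fᵀ + Q = [37 9; 9 8]
S = H·P̄·Hᵀ + R = [167]
K = P̄·Hᵀ·S⁻¹ = [-64/167; -33/167]
x' − x̄ = [768/167, 396/167] = K·y
y = (KᵀK)⁻¹·Kᵀ·(x' − x̄) = [-12]
z = y + H·x̄ = [-12] + [9] = [-3]

z = [-3]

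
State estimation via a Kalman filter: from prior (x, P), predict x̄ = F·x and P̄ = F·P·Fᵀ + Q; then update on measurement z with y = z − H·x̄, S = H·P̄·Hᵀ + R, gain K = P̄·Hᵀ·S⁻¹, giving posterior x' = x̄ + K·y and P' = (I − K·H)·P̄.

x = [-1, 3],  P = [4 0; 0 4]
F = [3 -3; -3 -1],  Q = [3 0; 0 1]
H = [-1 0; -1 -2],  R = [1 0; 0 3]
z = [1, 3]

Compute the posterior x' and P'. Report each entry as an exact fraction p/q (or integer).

x̄ = F·x = [-12, 0]
P̄ = F·P·Fᵀ + Q = [75 -24; -24 41]
y = z − H·x̄ = [-11, -9]
S = H·P̄·Hᵀ + R = [76 27; 27 146]
K = P̄·Hᵀ·S⁻¹ = [-10221/10367 -27/10367; 5070/10367 -5056/10367]
x' = x̄ + K·y = [-11730/10367, -10266/10367]
P' = (I − K·H)·P̄ = [10221/10367 -5070/10367; -5070/10367 10119/10367]

x' = [-11730/10367, -10266/10367]
P' = [10221/10367 -5070/10367; -5070/10367 10119/10367]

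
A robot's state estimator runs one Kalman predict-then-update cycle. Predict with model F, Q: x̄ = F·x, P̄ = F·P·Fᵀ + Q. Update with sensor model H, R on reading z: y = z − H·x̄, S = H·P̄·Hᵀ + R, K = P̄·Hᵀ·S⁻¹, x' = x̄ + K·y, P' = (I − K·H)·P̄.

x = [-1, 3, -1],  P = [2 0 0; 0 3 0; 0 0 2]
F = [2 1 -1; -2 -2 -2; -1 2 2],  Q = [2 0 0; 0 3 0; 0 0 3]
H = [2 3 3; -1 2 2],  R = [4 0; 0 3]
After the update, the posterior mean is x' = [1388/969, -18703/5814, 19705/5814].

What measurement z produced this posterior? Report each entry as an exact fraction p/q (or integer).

x̄ = F·x = [2, -2, 5]
P̄ = F·P·Fᵀ + Q = [15 -10 -2; -10 31 -16; -2 -16 25]
S = H·P̄·Hᵀ + R = [136 102; 102 162]
K = P̄·Hᵀ·S⁻¹ = [167/646 -23/57; -5/1938 85/342; 281/1938 11/342]
x' − x̄ = [-550/969, -7075/5814, -9365/5814] = K·y
y = (KᵀK)⁻¹·Kᵀ·(x' − x̄) = [-10, -5]
z = y + H·x̄ = [-10, -5] + [13, 4] = [3, -1]

z = [3, -1]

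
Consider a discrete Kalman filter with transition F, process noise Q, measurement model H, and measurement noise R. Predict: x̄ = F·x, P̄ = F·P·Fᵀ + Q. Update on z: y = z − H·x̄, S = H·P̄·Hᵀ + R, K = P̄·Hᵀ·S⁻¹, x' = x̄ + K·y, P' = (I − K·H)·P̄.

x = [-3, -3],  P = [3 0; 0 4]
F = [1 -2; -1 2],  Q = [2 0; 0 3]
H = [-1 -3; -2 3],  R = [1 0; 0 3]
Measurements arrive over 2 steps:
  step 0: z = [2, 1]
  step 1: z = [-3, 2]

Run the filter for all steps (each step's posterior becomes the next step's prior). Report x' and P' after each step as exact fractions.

step 0: x̄ = F·x = [3, -3]
step 0: P̄ = F·P·Fᵀ + Q = [21 -19; -19 22]
step 0: y = z − H·x̄ = [-4, 16]
step 0: S = H·P̄·Hᵀ + R = [106 -213; -213 513]
step 0: K = P̄·Hᵀ·S⁻¹ = [-291/1001 -314/1001; -653/3003 1013/9009]
step 0: x' = x̄ + K·y = [-857/1001, -2983/9009]
step 0: P' = (I − K·H)·P̄ = [411/1001 -40/1001; -40/1001 773/9009]
step 1: x̄ = F·x = [-1747/9009, 1747/9009]
step 1: P̄ = F·P·Fᵀ + Q = [26249/9009 -8231/9009; -8231/9009 35258/9009]
step 1: y = z − H·x̄ = [-23533/9009, 9283/9009]
step 1: S = H·P̄·Hᵀ + R = [303194/9009 -289517/9009; -289517/9009 548117/9009]
step 1: K = P̄·Hᵀ·S⁻¹ = [-2575311/9142601 -2647834/9142601; -2006391/9142601 979117/9142601]
step 1: x' = x̄ + K·y = [2225866/9142601, 8022829/9142601]
step 1: P' = (I − K·H)·P̄ = [3506271/9142601 -310320/9142601; -310320/9142601 772237/9142601]

step 0: x' = [-857/1001, -2983/9009], P' = [411/1001 -40/1001; -40/1001 773/9009]
step 1: x' = [2225866/9142601, 8022829/9142601], P' = [3506271/9142601 -310320/9142601; -310320/9142601 772237/9142601]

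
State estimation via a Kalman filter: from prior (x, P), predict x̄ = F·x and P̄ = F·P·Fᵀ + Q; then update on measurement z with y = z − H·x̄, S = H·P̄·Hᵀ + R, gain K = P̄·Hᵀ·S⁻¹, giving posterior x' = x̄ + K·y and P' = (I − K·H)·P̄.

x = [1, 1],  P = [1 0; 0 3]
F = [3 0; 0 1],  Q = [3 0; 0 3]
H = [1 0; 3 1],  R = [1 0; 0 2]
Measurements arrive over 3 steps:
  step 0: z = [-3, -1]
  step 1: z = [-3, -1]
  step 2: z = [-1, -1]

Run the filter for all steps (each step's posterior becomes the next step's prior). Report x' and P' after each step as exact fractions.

step 0: x' = [-84/53, 325/106], P' = [24/53 -54/53; -54/53 201/53]
step 1: x' = [-24453/11342, 51317/11342], P' = [2802/5671 -6480/5671; -6480/5671 23292/5671]
step 2: x' = [-867327/633053, 1812143/633053], P' = [317967/633053 -739395/633053; -739395/633053 2649165/633053]

step 0: x̄ = F·x = [3, 1]
step 0: P̄ = F·P·Fᵀ + Q = [12 0; 0 6]
step 0: y = z − H·x̄ = [-6, -11]
step 0: S = H·P̄·Hᵀ + R = [13 36; 36 116]
step 0: K = P̄·Hᵀ·S⁻¹ = [24/53 9/53; -54/53 39/106]
step 0: x' = x̄ + K·y = [-84/53, 325/106]
step 0: P' = (I − K·H)·P̄ = [24/53 -54/53; -54/53 201/53]
step 1: x̄ = F·x = [-252/53, 325/106]
step 1: P̄ = F·P·Fᵀ + Q = [375/53 -162/53; -162/53 360/53]
step 1: y = z − H·x̄ = [93/53, 1081/106]
step 1: S = H·P̄·Hᵀ + R = [428/53 963/53; 963/53 2869/53]
step 1: K = P̄·Hᵀ·S⁻¹ = [2802/5671 9/53; -6480/5671 18/53]
step 1: x' = x̄ + K·y = [-24453/11342, 51317/11342]
step 1: P' = (I − K·H)·P̄ = [2802/5671 -6480/5671; -6480/5671 23292/5671]
step 2: x̄ = F·x = [-73359/11342, 51317/11342]
step 2: P̄ = F·P·Fᵀ + Q = [42231/5671 -19440/5671; -19440/5671 40305/5671]
step 2: y = z − H·x̄ = [62017/11342, 78709/5671]
step 2: S = H·P̄·Hᵀ + R = [47902/5671 107253/5671; 107253/5671 315086/5671]
step 2: K = P̄·Hᵀ·S⁻¹ = [317967/633053 107253/633053; -739395/633053 215490/633053]
step 2: x' = x̄ + K·y = [-867327/633053, 1812143/633053]
step 2: P' = (I − K·H)·P̄ = [317967/633053 -739395/633053; -739395/633053 2649165/633053]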